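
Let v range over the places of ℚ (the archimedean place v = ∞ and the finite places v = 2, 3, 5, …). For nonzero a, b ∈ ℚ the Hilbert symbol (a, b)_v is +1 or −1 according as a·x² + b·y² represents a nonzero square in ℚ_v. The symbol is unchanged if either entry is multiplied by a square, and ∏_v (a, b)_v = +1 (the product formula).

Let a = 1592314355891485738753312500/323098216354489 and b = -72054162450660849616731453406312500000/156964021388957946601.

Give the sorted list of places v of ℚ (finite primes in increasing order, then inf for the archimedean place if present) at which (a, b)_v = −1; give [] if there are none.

[2, 3, 5, 31]

(a, b) ≡ (93, -5890) mod (ℚ^×)²; places V = {2, 3, 5, 11, 13, 17, 19, 31, 37, 41, 43, 53, ∞}.
(a,b)_11: α=4, u≡3; β=6, v≡6 (mod 11); (3|11)=+1, (6|11)=-1; sign (−1)^0·+1^6·-1^4 = +1.
(a,b)_17: α=-4, u≡1; β=-6, v≡1 (mod 17); (1|17)=+1, (1|17)=+1; sign (−1)^0·+1^-6·+1^-4 = +1.
(a,b)_53: α=2, u≡40; β=2, v≡1 (mod 53); (40|53)=+1, (1|53)=+1; sign (−1)^0·+1^2·+1^2 = +1.
(a,b)_13: α=2, u≡6; β=2, v≡12 (mod 13); (6|13)=-1, (12|13)=+1; sign (−1)^0·-1^2·+1^2 = +1.
(a,b)_2: α=2, β=5; u≡5, v≡7 (mod 8); ε(u)ε(v)=0·1, αω(v)=2·0, βω(u)=5·1; sum ≡ 1  ⇒  -1.
(a,b)_41: α=-4, u≡34; β=-6, v≡12 (mod 41); (34|41)=-1, (12|41)=-1; sign (−1)^0·-1^-6·-1^-4 = +1.
(a,b)_3: α=11, u≡1; β=20, v≡2 (mod 3); (1|3)=+1, (2|3)=-1; sign (−1)^0·+1^20·-1^11 = -1.
(a,b)_37: α=-2, u≡20; β=-2, v≡11 (mod 37); (20|37)=-1, (11|37)=+1; sign (−1)^0·-1^-2·+1^-2 = +1.
(a,b)_5: α=6, u≡3; β=9, v≡3 (mod 5); (3|5)=-1, (3|5)=-1; sign (−1)^0·-1^9·-1^6 = -1.
(a,b)_43: α=2, u≡37; β=2, v≡23 (mod 43); (37|43)=-1, (23|43)=+1; sign (−1)^0·-1^2·+1^2 = +1.
(a,b)_∞: sgn(93)=+, sgn(-5890)=−, so +1.
(a,b)_31: α=1, u≡21; β=1, v≡24 (mod 31); (21|31)=-1, (24|31)=-1; sign (−1)^1·-1^1·-1^1 = -1.
(a,b)_19: α=2, u≡7; β=3, v≡10 (mod 19); (7|19)=+1, (10|19)=-1; sign (−1)^0·+1^3·-1^2 = +1.
|Ram(93, -5890)| = 4, even; anisotropic at {2, 3, 5, 31}.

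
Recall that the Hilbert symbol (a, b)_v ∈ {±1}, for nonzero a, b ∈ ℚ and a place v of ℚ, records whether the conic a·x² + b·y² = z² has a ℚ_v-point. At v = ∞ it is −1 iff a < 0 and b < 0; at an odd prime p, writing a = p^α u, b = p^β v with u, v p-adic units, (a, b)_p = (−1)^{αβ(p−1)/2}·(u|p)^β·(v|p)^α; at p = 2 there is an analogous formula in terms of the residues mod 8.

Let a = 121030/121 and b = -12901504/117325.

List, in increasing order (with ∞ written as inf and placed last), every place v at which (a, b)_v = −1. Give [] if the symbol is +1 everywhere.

[2, 5, 17, 19]

Mod squares: a ≡ 2470, b ≡ -442. Check v ∈ {∞, 2, 5, 7, 11, 13, 17, 19}.
v=19: a=19^1·(≡17), b=19^-2·(≡14) mod 19; (17|19)=+1, (14|19)=-1; (−1)^{1·-2·9}·(+1)^-2·(-1)^1 = -1.
v=7: a=7^2·(≡3), b=7^2·(≡6) mod 7; (3|7)=-1, (6|7)=-1; (−1)^{2·2·3}·(-1)^2·(-1)^2 = +1.
v=17: a=17^0·(≡12), b=17^1·(≡13) mod 17; (12|17)=-1, (13|17)=+1; (−1)^{0·1·8}·(-1)^1·(+1)^0 = -1.
v=∞: 2470 > 0 and -442 < 0  ⇒  (a,b)_∞ = +1.
v=13: a=13^1·(≡7), b=13^-1·(≡7) mod 13; (7|13)=-1, (7|13)=-1; (−1)^{1·-1·6}·(-1)^-1·(-1)^1 = +1.
v=2: v_2(a)=1, v_2(b)=7; units ≡ 3, 3 (mod 8); ε·ε+αω+βω = 1·1+1·1+7·1 ≡ 1  ⇒  (a,b)_2 = -1.
v=11: a=11^-2·(≡8), b=11^2·(≡1) mod 11; (8|11)=-1, (1|11)=+1; (−1)^{-2·2·5}·(-1)^2·(+1)^-2 = +1.
v=5: a=5^1·(≡1), b=5^-2·(≡2) mod 5; (1|5)=+1, (2|5)=-1; (−1)^{1·-2·2}·(+1)^-2·(-1)^1 = -1.
(2470, -442 / ℚ) ramifies at {2, 5, 17, 19}: a division algebra.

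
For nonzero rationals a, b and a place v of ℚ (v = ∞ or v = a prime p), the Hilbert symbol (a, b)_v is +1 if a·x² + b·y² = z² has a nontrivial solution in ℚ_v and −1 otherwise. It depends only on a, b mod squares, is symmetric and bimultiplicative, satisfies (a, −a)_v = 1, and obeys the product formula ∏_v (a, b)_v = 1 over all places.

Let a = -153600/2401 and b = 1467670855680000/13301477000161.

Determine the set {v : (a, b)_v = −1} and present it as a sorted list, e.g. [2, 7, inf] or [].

(a, b) ≡ (-6, 3) mod (ℚ^×)²; places V = {2, 3, 5, 7, 31, ∞}.
(a,b)_31: α=0, u≡7; β=-2, v≡15 (mod 31); (7|31)=+1, (15|31)=-1; sign (−1)^0·+1^-2·-1^0 = +1.
(a,b)_7: α=-4, u≡1; β=-12, v≡3 (mod 7); (1|7)=+1, (3|7)=-1; sign (−1)^0·+1^-12·-1^-4 = +1.
(a,b)_∞: sgn(-6)=−, sgn(3)=+, so +1.
(a,b)_2: α=11, β=30; u≡5, v≡3 (mod 8); ε(u)ε(v)=0·1, αω(v)=11·1, βω(u)=30·1; sum ≡ 1  ⇒  -1.
(a,b)_5: α=2, u≡1; β=4, v≡3 (mod 5); (1|5)=+1, (3|5)=-1; sign (−1)^0·+1^4·-1^2 = +1.
(a,b)_3: α=1, u≡1; β=7, v≡1 (mod 3); (1|3)=+1, (1|3)=+1; sign (−1)^1·+1^7·+1^1 = -1.
(-6, 3 / ℚ) ramifies at {2, 3}: a division algebra.

[2, 3]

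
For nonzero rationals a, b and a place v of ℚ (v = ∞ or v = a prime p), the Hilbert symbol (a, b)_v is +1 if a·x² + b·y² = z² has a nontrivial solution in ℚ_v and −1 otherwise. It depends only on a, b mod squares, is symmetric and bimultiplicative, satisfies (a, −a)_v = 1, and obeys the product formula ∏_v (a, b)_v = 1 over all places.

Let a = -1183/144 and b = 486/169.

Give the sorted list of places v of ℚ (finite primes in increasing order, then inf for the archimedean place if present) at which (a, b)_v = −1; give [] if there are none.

(a, b) ≡ (-7, 6) mod (ℚ^×)²; places V = {2, 3, 7, 13, ∞}.
(a,b)_13: α=2, u≡6; β=-2, v≡5 (mod 13); (6|13)=-1, (5|13)=-1; sign (−1)^0·-1^-2·-1^2 = +1.
(a,b)_3: α=-2, u≡2; β=5, v≡2 (mod 3); (2|3)=-1, (2|3)=-1; sign (−1)^0·-1^5·-1^-2 = -1.
(a,b)_7: α=1, u≡5; β=0, v≡3 (mod 7); (5|7)=-1, (3|7)=-1; sign (−1)^0·-1^0·-1^1 = -1.
(a,b)_2: α=-4, β=1; u≡1, v≡3 (mod 8); ε(u)ε(v)=0·1, αω(v)=-4·1, βω(u)=1·0; sum ≡ 0  ⇒  +1.
(a,b)_∞: sgn(-7)=−, sgn(6)=+, so +1.
(-7, 6 / ℚ) ramifies at {3, 7}: a division algebra.

[3, 7]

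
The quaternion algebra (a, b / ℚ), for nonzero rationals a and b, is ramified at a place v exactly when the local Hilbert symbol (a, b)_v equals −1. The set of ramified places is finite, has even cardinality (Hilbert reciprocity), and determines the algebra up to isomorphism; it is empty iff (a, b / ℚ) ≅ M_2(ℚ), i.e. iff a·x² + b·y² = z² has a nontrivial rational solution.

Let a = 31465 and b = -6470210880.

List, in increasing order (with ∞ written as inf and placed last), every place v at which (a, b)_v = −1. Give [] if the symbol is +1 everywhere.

(a, b) ≡ (31465, -229245) mod (ℚ^×)²; places V = {2, 3, 5, 7, 17, 29, 31, ∞}.
(a,b)_31: α=1, u≡23; β=1, v≡10 (mod 31); (23|31)=-1, (10|31)=+1; sign (−1)^1·-1^1·+1^1 = +1.
(a,b)_17: α=0, u≡15; β=1, v≡1 (mod 17); (15|17)=+1, (1|17)=+1; sign (−1)^0·+1^1·+1^0 = +1.
(a,b)_2: α=0, β=6; u≡1, v≡3 (mod 8); ε(u)ε(v)=0·1, αω(v)=0·1, βω(u)=6·0; sum ≡ 0  ⇒  +1.
(a,b)_29: α=1, u≡12; β=1, v≡26 (mod 29); (12|29)=-1, (26|29)=-1; sign (−1)^0·-1^1·-1^1 = +1.
(a,b)_∞: sgn(31465)=+, sgn(-229245)=−, so +1.
(a,b)_7: α=1, u≡1; β=2, v≡3 (mod 7); (1|7)=+1, (3|7)=-1; sign (−1)^0·+1^2·-1^1 = -1.
(a,b)_5: α=1, u≡3; β=1, v≡4 (mod 5); (3|5)=-1, (4|5)=+1; sign (−1)^0·-1^1·+1^1 = -1.
(a,b)_3: α=0, u≡1; β=3, v≡1 (mod 3); (1|3)=+1, (1|3)=+1; sign (−1)^0·+1^3·+1^0 = +1.
|Ram(31465, -229245)| = 2, even; anisotropic at {5, 7}.

[5, 7]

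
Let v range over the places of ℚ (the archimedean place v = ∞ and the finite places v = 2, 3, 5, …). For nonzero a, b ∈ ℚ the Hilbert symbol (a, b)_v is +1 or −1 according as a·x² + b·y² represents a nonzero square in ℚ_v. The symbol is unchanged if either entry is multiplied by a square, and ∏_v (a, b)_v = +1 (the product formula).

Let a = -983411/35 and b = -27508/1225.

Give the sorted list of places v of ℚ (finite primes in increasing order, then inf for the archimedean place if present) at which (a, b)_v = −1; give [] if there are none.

[2, 5, 13, inf]

(a, b) ≡ (-385, -13) mod (ℚ^×)²; places V = {2, 5, 7, 11, 13, 23, ∞}.
(a,b)_5: α=-1, u≡2; β=-2, v≡3 (mod 5); (2|5)=-1, (3|5)=-1; sign (−1)^0·-1^-2·-1^-1 = -1.
(a,b)_7: α=-1, u≡1; β=-2, v≡4 (mod 7); (1|7)=+1, (4|7)=+1; sign (−1)^0·+1^-2·+1^-1 = +1.
(a,b)_13: α=2, u≡2; β=1, v≡1 (mod 13); (2|13)=-1, (1|13)=+1; sign (−1)^0·-1^1·+1^2 = -1.
(a,b)_∞: sgn(-385)=−, sgn(-13)=−, so -1.
(a,b)_2: α=0, β=2; u≡7, v≡3 (mod 8); ε(u)ε(v)=1·1, αω(v)=0·1, βω(u)=2·0; sum ≡ 1  ⇒  -1.
(a,b)_23: α=2, u≡8; β=2, v≡22 (mod 23); (8|23)=+1, (22|23)=-1; sign (−1)^0·+1^2·-1^2 = +1.
(a,b)_11: α=1, u≡9; β=0, v≡9 (mod 11); (9|11)=+1, (9|11)=+1; sign (−1)^0·+1^0·+1^1 = +1.
(-385, -13 / ℚ) ramifies at {2, 5, 13, ∞}: a division algebra.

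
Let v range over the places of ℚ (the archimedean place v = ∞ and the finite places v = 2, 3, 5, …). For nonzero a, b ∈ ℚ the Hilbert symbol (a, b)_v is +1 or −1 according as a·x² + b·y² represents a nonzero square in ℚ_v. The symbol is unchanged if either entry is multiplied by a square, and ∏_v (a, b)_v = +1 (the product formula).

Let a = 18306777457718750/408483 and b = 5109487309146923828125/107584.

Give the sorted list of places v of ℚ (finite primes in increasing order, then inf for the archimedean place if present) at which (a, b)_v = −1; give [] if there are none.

[2, 5]

Mod squares: a ≡ 42, b ≡ 5005. Check v ∈ {∞, 2, 3, 5, 7, 11, 13, 17, 19, 41}.
v=3: a=3^-5·(≡2), b=3^0·(≡1) mod 3; (2|3)=-1, (1|3)=+1; (−1)^{-5·0·1}·(-1)^0·(+1)^-5 = +1.
v=19: a=19^0·(≡9), b=19^2·(≡10) mod 19; (9|19)=+1, (10|19)=-1; (−1)^{0·2·9}·(+1)^2·(-1)^0 = +1.
v=7: a=7^3·(≡6), b=7^3·(≡4) mod 7; (6|7)=-1, (4|7)=+1; (−1)^{3·3·3}·(-1)^3·(+1)^3 = +1.
v=13: a=13^2·(≡3), b=13^3·(≡8) mod 13; (3|13)=+1, (8|13)=-1; (−1)^{2·3·6}·(+1)^3·(-1)^2 = +1.
v=∞: 42 > 0 and 5005 > 0  ⇒  (a,b)_∞ = +1.
v=2: v_2(a)=1, v_2(b)=-6; units ≡ 5, 5 (mod 8); ε·ε+αω+βω = 0·0+1·1+-6·1 ≡ 1  ⇒  (a,b)_2 = -1.
v=5: a=5^6·(≡3), b=5^11·(≡1) mod 5; (3|5)=-1, (1|5)=+1; (−1)^{6·11·2}·(-1)^11·(+1)^6 = -1.
v=17: a=17^4·(≡16), b=17^2·(≡7) mod 17; (16|17)=+1, (7|17)=-1; (−1)^{4·2·8}·(+1)^2·(-1)^4 = +1.
v=41: a=41^-2·(≡1), b=41^-2·(≡22) mod 41; (1|41)=+1, (22|41)=-1; (−1)^{-2·-2·20}·(+1)^-2·(-1)^-2 = +1.
v=11: a=11^2·(≡3), b=11^3·(≡1) mod 11; (3|11)=+1, (1|11)=+1; (−1)^{2·3·5}·(+1)^3·(+1)^2 = +1.
|Ram(42, 5005)| = 2, even; anisotropic at {2, 5}.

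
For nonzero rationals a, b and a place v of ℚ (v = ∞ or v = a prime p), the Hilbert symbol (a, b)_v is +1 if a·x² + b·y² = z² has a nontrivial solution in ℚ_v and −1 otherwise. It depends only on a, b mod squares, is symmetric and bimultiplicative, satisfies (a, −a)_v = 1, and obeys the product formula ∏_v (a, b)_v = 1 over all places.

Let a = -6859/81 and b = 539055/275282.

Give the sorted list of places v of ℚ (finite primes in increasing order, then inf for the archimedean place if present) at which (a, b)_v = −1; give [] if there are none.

(a, b) ≡ (-19, 110) mod (ℚ^×)²; places V = {2, 3, 5, 7, 11, 19, 53, ∞}.
(a,b)_∞: sgn(-19)=−, sgn(110)=+, so +1.
(a,b)_19: α=3, u≡15; β=0, v≡12 (mod 19); (15|19)=-1, (12|19)=-1; sign (−1)^0·-1^0·-1^3 = -1.
(a,b)_7: α=0, u≡2; β=-2, v≡5 (mod 7); (2|7)=+1, (5|7)=-1; sign (−1)^0·+1^-2·-1^0 = +1.
(a,b)_11: α=0, u≡4; β=3, v≡6 (mod 11); (4|11)=+1, (6|11)=-1; sign (−1)^0·+1^3·-1^0 = +1.
(a,b)_5: α=0, u≡1; β=1, v≡3 (mod 5); (1|5)=+1, (3|5)=-1; sign (−1)^0·+1^1·-1^0 = +1.
(a,b)_2: α=0, β=-1; u≡5, v≡7 (mod 8); ε(u)ε(v)=0·1, αω(v)=0·0, βω(u)=-1·1; sum ≡ 1  ⇒  -1.
(a,b)_53: α=0, u≡3; β=-2, v≡1 (mod 53); (3|53)=-1, (1|53)=+1; sign (−1)^0·-1^-2·+1^0 = +1.
(a,b)_3: α=-4, u≡2; β=4, v≡2 (mod 3); (2|3)=-1, (2|3)=-1; sign (−1)^0·-1^4·-1^-4 = +1.
(-19, 110 / ℚ) ramifies at {2, 19}: a division algebra.

[2, 19]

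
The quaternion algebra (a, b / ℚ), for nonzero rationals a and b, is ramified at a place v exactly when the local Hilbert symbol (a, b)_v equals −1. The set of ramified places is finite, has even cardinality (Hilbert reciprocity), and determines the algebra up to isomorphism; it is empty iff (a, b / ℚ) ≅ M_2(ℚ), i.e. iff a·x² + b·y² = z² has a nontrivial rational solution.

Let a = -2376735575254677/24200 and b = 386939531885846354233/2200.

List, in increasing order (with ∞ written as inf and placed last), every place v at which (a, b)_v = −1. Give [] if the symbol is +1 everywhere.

(a, b) ≡ (-158746, 60214) mod (ℚ^×)²; places V = {2, 3, 5, 7, 11, 13, 17, 23, 29, ∞}.
(a,b)_11: α=-2, u≡6; β=-1, v≡8 (mod 11); (6|11)=-1, (8|11)=-1; sign (−1)^0·-1^-1·-1^-2 = -1.
(a,b)_29: α=3, u≡5; β=4, v≡15 (mod 29); (5|29)=+1, (15|29)=-1; sign (−1)^0·+1^4·-1^3 = -1.
(a,b)_3: α=6, u≡2; β=0, v≡1 (mod 3); (2|3)=-1, (1|3)=+1; sign (−1)^0·-1^0·+1^6 = +1.
(a,b)_7: α=1, u≡2; β=3, v≡3 (mod 7); (2|7)=+1, (3|7)=-1; sign (−1)^1·+1^3·-1^1 = +1.
(a,b)_23: α=1, u≡20; β=1, v≡21 (mod 23); (20|23)=-1, (21|23)=-1; sign (−1)^1·-1^1·-1^1 = -1.
(a,b)_17: α=3, u≡5; β=7, v≡3 (mod 17); (5|17)=-1, (3|17)=-1; sign (−1)^0·-1^7·-1^3 = +1.
(a,b)_2: α=-3, β=-3; u≡3, v≡3 (mod 8); ε(u)ε(v)=1·1, αω(v)=-3·1, βω(u)=-3·1; sum ≡ 1  ⇒  -1.
(a,b)_∞: sgn(-158746)=−, sgn(60214)=+, so +1.
(a,b)_13: α=2, u≡10; β=2, v≡5 (mod 13); (10|13)=+1, (5|13)=-1; sign (−1)^0·+1^2·-1^2 = +1.
(a,b)_5: α=-2, u≡1; β=-2, v≡1 (mod 5); (1|5)=+1, (1|5)=+1; sign (−1)^0·+1^-2·+1^-2 = +1.
Ram(-158746, 60214) = {2, 11, 23, 29}; no ℚ_2-point on the conic.

[2, 11, 23, 29]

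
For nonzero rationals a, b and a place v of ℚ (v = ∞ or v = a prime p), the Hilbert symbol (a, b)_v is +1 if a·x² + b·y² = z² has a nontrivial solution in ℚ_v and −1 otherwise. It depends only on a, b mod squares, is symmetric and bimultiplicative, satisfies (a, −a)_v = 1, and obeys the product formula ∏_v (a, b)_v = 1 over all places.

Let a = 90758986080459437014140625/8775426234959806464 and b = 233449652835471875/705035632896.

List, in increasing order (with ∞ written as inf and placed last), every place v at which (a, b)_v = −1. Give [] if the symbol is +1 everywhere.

Mod squares: a ≡ 145, b ≡ 1595. Check v ∈ {∞, 2, 3, 5, 7, 11, 17, 29, 37, 41}.
v=3: a=3^-8·(≡1), b=3^-4·(≡2) mod 3; (1|3)=+1, (2|3)=-1; (−1)^{-8·-4·1}·(+1)^-4·(-1)^-8 = +1.
v=2: v_2(a)=-14, v_2(b)=-8; units ≡ 1, 3 (mod 8); ε·ε+αω+βω = 0·1+-14·1+-8·0 ≡ 0  ⇒  (a,b)_2 = +1.
v=29: a=29^5·(≡25), b=29^3·(≡12) mod 29; (25|29)=+1, (12|29)=-1; (−1)^{5·3·14}·(+1)^3·(-1)^5 = -1.
v=∞: 145 > 0 and 1595 > 0  ⇒  (a,b)_∞ = +1.
v=5: a=5^7·(≡4), b=5^5·(≡1) mod 5; (4|5)=+1, (1|5)=+1; (−1)^{7·5·2}·(+1)^5·(+1)^7 = +1.
v=17: a=17^-2·(≡13), b=17^-2·(≡11) mod 17; (13|17)=+1, (11|17)=-1; (−1)^{-2·-2·8}·(+1)^-2·(-1)^-2 = +1.
v=7: a=7^-10·(≡5), b=7^-6·(≡3) mod 7; (5|7)=-1, (3|7)=-1; (−1)^{-10·-6·3}·(-1)^-6·(-1)^-10 = +1.
v=11: a=11^4·(≡8), b=11^3·(≡2) mod 11; (8|11)=-1, (2|11)=-1; (−1)^{4·3·5}·(-1)^3·(-1)^4 = -1.
v=37: a=37^2·(≡36), b=37^2·(≡3) mod 37; (36|37)=+1, (3|37)=+1; (−1)^{2·2·18}·(+1)^2·(+1)^2 = +1.
v=41: a=41^4·(≡27), b=41^2·(≡23) mod 41; (27|41)=-1, (23|41)=+1; (−1)^{4·2·20}·(-1)^2·(+1)^4 = +1.
Ram(145, 1595) = {11, 29}; no ℚ_11-point on the conic.

[11, 29]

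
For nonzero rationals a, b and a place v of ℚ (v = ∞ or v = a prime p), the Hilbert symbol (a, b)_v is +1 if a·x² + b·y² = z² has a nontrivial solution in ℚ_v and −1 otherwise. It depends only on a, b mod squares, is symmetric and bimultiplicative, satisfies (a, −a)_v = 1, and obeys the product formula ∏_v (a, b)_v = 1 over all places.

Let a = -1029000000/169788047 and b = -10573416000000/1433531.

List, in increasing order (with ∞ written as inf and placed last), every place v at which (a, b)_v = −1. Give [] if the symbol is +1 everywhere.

[2, 3, 7, 23, 37, inf]

(a, b) ≡ (-483, -814) mod (ℚ^×)²; places V = {2, 3, 5, 7, 11, 13, 19, 23, 37, ∞}.
(a,b)_13: α=-2, u≡5; β=0, v≡7 (mod 13); (5|13)=-1, (7|13)=-1; sign (−1)^0·-1^0·-1^-2 = +1.
(a,b)_19: α=-2, u≡5; β=-4, v≡8 (mod 19); (5|19)=+1, (8|19)=-1; sign (−1)^0·+1^-4·-1^-2 = +1.
(a,b)_∞: sgn(-483)=−, sgn(-814)=−, so -1.
(a,b)_11: α=-2, u≡9; β=-1, v≡1 (mod 11); (9|11)=+1, (1|11)=+1; sign (−1)^0·+1^-1·+1^-2 = +1.
(a,b)_7: α=3, u≡2; β=2, v≡5 (mod 7); (2|7)=+1, (5|7)=-1; sign (−1)^0·+1^2·-1^3 = -1.
(a,b)_23: α=-1, u≡4; β=0, v≡22 (mod 23); (4|23)=+1, (22|23)=-1; sign (−1)^0·+1^0·-1^-1 = -1.
(a,b)_3: α=1, u≡1; β=6, v≡2 (mod 3); (1|3)=+1, (2|3)=-1; sign (−1)^0·+1^6·-1^1 = -1.
(a,b)_5: α=6, u≡2; β=6, v≡1 (mod 5); (2|5)=-1, (1|5)=+1; sign (−1)^0·-1^6·+1^6 = +1.
(a,b)_37: α=0, u≡31; β=1, v≡19 (mod 37); (31|37)=-1, (19|37)=-1; sign (−1)^0·-1^1·-1^0 = -1.
(a,b)_2: α=6, β=9; u≡5, v≡1 (mod 8); ε(u)ε(v)=0·0, αω(v)=6·0, βω(u)=9·1; sum ≡ 1  ⇒  -1.
(-483, -814 / ℚ) ramifies at {2, 3, 7, 23, 37, ∞}: a division algebra.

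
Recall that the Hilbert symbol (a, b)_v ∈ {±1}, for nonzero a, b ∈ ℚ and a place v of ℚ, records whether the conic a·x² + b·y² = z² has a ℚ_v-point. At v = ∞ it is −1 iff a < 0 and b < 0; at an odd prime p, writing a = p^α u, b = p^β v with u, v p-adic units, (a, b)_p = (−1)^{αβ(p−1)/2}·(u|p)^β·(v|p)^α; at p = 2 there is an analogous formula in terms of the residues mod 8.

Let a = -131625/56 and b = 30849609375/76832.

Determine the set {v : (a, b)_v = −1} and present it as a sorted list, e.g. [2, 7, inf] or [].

(a, b) ≡ (-910, 78) mod (ℚ^×)²; places V = {2, 3, 5, 7, 13, ∞}.
(a,b)_5: α=3, u≡2; β=10, v≡2 (mod 5); (2|5)=-1, (2|5)=-1; sign (−1)^0·-1^10·-1^3 = -1.
(a,b)_7: α=-1, u≡3; β=-4, v≡1 (mod 7); (3|7)=-1, (1|7)=+1; sign (−1)^0·-1^-4·+1^-1 = +1.
(a,b)_∞: sgn(-910)=−, sgn(78)=+, so +1.
(a,b)_2: α=-3, β=-5; u≡1, v≡7 (mod 8); ε(u)ε(v)=0·1, αω(v)=-3·0, βω(u)=-5·0; sum ≡ 0  ⇒  +1.
(a,b)_3: α=4, u≡2; β=5, v≡2 (mod 3); (2|3)=-1, (2|3)=-1; sign (−1)^0·-1^5·-1^4 = -1.
(a,b)_13: α=1, u≡7; β=1, v≡2 (mod 13); (7|13)=-1, (2|13)=-1; sign (−1)^0·-1^1·-1^1 = +1.
Ram(-910, 78) = {3, 5}; no ℚ_3-point on the conic.

[3, 5]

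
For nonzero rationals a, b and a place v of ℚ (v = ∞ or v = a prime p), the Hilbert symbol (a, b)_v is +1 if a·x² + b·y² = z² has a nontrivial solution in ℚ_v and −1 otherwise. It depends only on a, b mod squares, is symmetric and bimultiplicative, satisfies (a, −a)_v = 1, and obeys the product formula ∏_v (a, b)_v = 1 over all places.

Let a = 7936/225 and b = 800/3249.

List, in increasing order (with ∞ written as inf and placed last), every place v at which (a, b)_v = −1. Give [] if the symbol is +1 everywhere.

(a, b) ≡ (31, 2) mod (ℚ^×)²; places V = {2, 3, 5, 19, 31, ∞}.
(a,b)_3: α=-2, u≡1; β=-2, v≡2 (mod 3); (1|3)=+1, (2|3)=-1; sign (−1)^0·+1^-2·-1^-2 = +1.
(a,b)_19: α=0, u≡2; β=-2, v≡15 (mod 19); (2|19)=-1, (15|19)=-1; sign (−1)^0·-1^-2·-1^0 = +1.
(a,b)_5: α=-2, u≡4; β=2, v≡3 (mod 5); (4|5)=+1, (3|5)=-1; sign (−1)^0·+1^2·-1^-2 = +1.
(a,b)_31: α=1, u≡1; β=0, v≡1 (mod 31); (1|31)=+1, (1|31)=+1; sign (−1)^0·+1^0·+1^1 = +1.
(a,b)_∞: sgn(31)=+, sgn(2)=+, so +1.
(a,b)_2: α=8, β=5; u≡7, v≡1 (mod 8); ε(u)ε(v)=1·0, αω(v)=8·0, βω(u)=5·0; sum ≡ 0  ⇒  +1.
Ram(a, b) = ∅: the form 31·x² + 2·y² − z² is isotropic over every ℚ_v, so by Hasse–Minkowski it is isotropic over ℚ.

[]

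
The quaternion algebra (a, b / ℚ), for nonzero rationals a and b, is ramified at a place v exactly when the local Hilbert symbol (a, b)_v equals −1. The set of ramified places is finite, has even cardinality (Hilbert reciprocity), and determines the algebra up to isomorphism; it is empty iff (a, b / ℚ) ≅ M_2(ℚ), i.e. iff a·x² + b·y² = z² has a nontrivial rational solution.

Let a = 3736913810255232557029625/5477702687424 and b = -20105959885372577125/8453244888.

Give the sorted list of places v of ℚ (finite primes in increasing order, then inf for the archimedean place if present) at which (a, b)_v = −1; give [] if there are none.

(a, b) ≡ (715, -1870) mod (ℚ^×)²; places V = {2, 3, 5, 7, 11, 13, 17, 29, 31, 41, ∞}.
(a,b)_29: α=6, u≡18; β=4, v≡19 (mod 29); (18|29)=-1, (19|29)=-1; sign (−1)^0·-1^4·-1^6 = +1.
(a,b)_31: α=2, u≡19; β=2, v≡21 (mod 31); (19|31)=+1, (21|31)=-1; sign (−1)^0·+1^2·-1^2 = +1.
(a,b)_2: α=-6, β=-3; u≡3, v≡1 (mod 8); ε(u)ε(v)=1·0, αω(v)=-6·0, βω(u)=-3·1; sum ≡ 1  ⇒  -1.
(a,b)_5: α=3, u≡3; β=3, v≡1 (mod 5); (3|5)=-1, (1|5)=+1; sign (−1)^0·-1^3·+1^3 = -1.
(a,b)_∞: sgn(715)=+, sgn(-1870)=−, so +1.
(a,b)_7: α=2, u≡2; β=2, v≡5 (mod 7); (2|7)=+1, (5|7)=-1; sign (−1)^0·+1^2·-1^2 = +1.
(a,b)_3: α=-12, u≡1; β=-8, v≡2 (mod 3); (1|3)=+1, (2|3)=-1; sign (−1)^0·+1^-8·-1^-12 = +1.
(a,b)_11: α=-5, u≡10; β=-5, v≡2 (mod 11); (10|11)=-1, (2|11)=-1; sign (−1)^1·-1^-5·-1^-5 = -1.
(a,b)_17: α=2, u≡13; β=1, v≡4 (mod 17); (13|17)=+1, (4|17)=+1; sign (−1)^0·+1^1·+1^2 = +1.
(a,b)_13: α=3, u≡9; β=2, v≡7 (mod 13); (9|13)=+1, (7|13)=-1; sign (−1)^0·+1^2·-1^3 = -1.
(a,b)_41: α=2, u≡32; β=2, v≡32 (mod 41); (32|41)=+1, (32|41)=+1; sign (−1)^0·+1^2·+1^2 = +1.
Ram(715, -1870) = {2, 5, 11, 13}; no ℚ_2-point on the conic.

[2, 5, 11, 13]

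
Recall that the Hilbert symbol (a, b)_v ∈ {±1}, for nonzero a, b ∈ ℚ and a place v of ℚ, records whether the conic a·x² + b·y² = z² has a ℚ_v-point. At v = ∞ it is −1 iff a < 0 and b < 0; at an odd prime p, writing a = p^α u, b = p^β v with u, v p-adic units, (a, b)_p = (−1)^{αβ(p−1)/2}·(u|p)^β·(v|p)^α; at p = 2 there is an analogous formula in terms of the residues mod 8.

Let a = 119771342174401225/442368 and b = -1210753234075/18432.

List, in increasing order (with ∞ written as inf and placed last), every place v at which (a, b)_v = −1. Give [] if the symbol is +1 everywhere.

[2, 17]

Mod squares: a ≡ 3, b ≡ -374. Check v ∈ {∞, 2, 3, 5, 7, 11, 17, 19, 23}.
v=23: a=23^2·(≡6), b=23^0·(≡21) mod 23; (6|23)=+1, (21|23)=-1; (−1)^{2·0·11}·(+1)^0·(-1)^2 = +1.
v=11: a=11^6·(≡3), b=11^5·(≡10) mod 11; (3|11)=+1, (10|11)=-1; (−1)^{6·5·5}·(+1)^5·(-1)^6 = +1.
v=19: a=19^2·(≡12), b=19^2·(≡6) mod 19; (12|19)=-1, (6|19)=+1; (−1)^{2·2·9}·(-1)^2·(+1)^2 = +1.
v=17: a=17^2·(≡12), b=17^1·(≡7) mod 17; (12|17)=-1, (7|17)=-1; (−1)^{2·1·8}·(-1)^1·(-1)^2 = -1.
v=7: a=7^2·(≡3), b=7^2·(≡2) mod 7; (3|7)=-1, (2|7)=+1; (−1)^{2·2·3}·(-1)^2·(+1)^2 = +1.
v=∞: 3 > 0 and -374 < 0  ⇒  (a,b)_∞ = +1.
v=5: a=5^2·(≡3), b=5^2·(≡1) mod 5; (3|5)=-1, (1|5)=+1; (−1)^{2·2·2}·(-1)^2·(+1)^2 = +1.
v=2: v_2(a)=-14, v_2(b)=-11; units ≡ 3, 5 (mod 8); ε·ε+αω+βω = 1·0+-14·1+-11·1 ≡ 1  ⇒  (a,b)_2 = -1.
v=3: a=3^-3·(≡1), b=3^-2·(≡1) mod 3; (1|3)=+1, (1|3)=+1; (−1)^{-3·-2·1}·(+1)^-2·(+1)^-3 = +1.
|Ram(3, -374)| = 2, even; anisotropic at {2, 17}.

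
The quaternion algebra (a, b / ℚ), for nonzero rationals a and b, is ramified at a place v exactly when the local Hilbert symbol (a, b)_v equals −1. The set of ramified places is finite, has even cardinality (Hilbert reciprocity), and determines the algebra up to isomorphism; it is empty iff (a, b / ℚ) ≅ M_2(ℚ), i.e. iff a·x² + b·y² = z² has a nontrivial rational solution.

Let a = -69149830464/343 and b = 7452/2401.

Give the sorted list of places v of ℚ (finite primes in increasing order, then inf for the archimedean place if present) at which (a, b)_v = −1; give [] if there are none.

(a, b) ≡ (-3003, 23) mod (ℚ^×)²; places V = {2, 3, 7, 11, 13, 23, ∞}.
(a,b)_3: α=3, u≡1; β=4, v≡2 (mod 3); (1|3)=+1, (2|3)=-1; sign (−1)^0·+1^4·-1^3 = -1.
(a,b)_2: α=6, β=2; u≡5, v≡7 (mod 8); ε(u)ε(v)=0·1, αω(v)=6·0, βω(u)=2·1; sum ≡ 0  ⇒  +1.
(a,b)_∞: sgn(-3003)=−, sgn(23)=+, so +1.
(a,b)_13: α=1, u≡4; β=0, v≡9 (mod 13); (4|13)=+1, (9|13)=+1; sign (−1)^0·+1^0·+1^1 = +1.
(a,b)_7: α=-3, u≡6; β=-4, v≡4 (mod 7); (6|7)=-1, (4|7)=+1; sign (−1)^0·-1^-4·+1^-3 = +1.
(a,b)_23: α=4, u≡19; β=1, v≡13 (mod 23); (19|23)=-1, (13|23)=+1; sign (−1)^0·-1^1·+1^4 = -1.
(a,b)_11: α=1, u≡10; β=0, v≡9 (mod 11); (10|11)=-1, (9|11)=+1; sign (−1)^0·-1^0·+1^1 = +1.
(-3003, 23 / ℚ) ramifies at {3, 23}: a division algebra.

[3, 23]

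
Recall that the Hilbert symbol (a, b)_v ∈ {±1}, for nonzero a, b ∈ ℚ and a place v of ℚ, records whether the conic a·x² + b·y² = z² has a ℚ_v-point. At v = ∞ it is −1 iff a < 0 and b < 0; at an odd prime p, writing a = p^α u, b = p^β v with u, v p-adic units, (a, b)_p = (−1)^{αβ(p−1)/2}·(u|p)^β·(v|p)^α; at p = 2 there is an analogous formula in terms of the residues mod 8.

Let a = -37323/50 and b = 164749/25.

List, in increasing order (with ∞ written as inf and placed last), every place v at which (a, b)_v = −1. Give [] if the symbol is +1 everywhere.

Mod squares: a ≡ -8294, b ≡ 164749. Check v ∈ {∞, 2, 3, 5, 11, 13, 19, 23, 29}.
v=2: v_2(a)=-1, v_2(b)=0; units ≡ 5, 5 (mod 8); ε·ε+αω+βω = 0·0+-1·1+0·1 ≡ 1  ⇒  (a,b)_2 = -1.
v=29: a=29^1·(≡5), b=29^1·(≡8) mod 29; (5|29)=+1, (8|29)=-1; (−1)^{1·1·14}·(+1)^1·(-1)^1 = -1.
v=5: a=5^-2·(≡1), b=5^-2·(≡4) mod 5; (1|5)=+1, (4|5)=+1; (−1)^{-2·-2·2}·(+1)^-2·(+1)^-2 = +1.
v=∞: -8294 < 0 and 164749 > 0  ⇒  (a,b)_∞ = +1.
v=11: a=11^1·(≡1), b=11^0·(≡8) mod 11; (1|11)=+1, (8|11)=-1; (−1)^{1·0·5}·(+1)^0·(-1)^1 = -1.
v=13: a=13^1·(≡12), b=13^1·(≡2) mod 13; (12|13)=+1, (2|13)=-1; (−1)^{1·1·6}·(+1)^1·(-1)^1 = -1.
v=19: a=19^0·(≡1), b=19^1·(≡17) mod 19; (1|19)=+1, (17|19)=+1; (−1)^{0·1·9}·(+1)^1·(+1)^0 = +1.
v=3: a=3^2·(≡1), b=3^0·(≡1) mod 3; (1|3)=+1, (1|3)=+1; (−1)^{2·0·1}·(+1)^0·(+1)^2 = +1.
v=23: a=23^0·(≡13), b=23^1·(≡5) mod 23; (13|23)=+1, (5|23)=-1; (−1)^{0·1·11}·(+1)^1·(-1)^0 = +1.
|Ram(-8294, 164749)| = 4, even; anisotropic at {2, 11, 13, 29}.

[2, 11, 13, 29]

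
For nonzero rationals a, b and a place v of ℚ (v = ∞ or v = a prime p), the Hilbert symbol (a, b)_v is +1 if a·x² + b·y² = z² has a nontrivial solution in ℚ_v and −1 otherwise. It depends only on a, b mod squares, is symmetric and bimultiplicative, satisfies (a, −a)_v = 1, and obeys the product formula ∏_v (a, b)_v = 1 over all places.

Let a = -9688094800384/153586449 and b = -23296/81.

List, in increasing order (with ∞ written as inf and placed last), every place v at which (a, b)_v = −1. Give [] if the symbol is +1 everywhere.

(a, b) ≡ (-5434, -91) mod (ℚ^×)²; places V = {2, 3, 7, 11, 13, 17, 19, 29, ∞}.
(a,b)_7: α=2, u≡3; β=1, v≡1 (mod 7); (3|7)=-1, (1|7)=+1; sign (−1)^0·-1^1·+1^2 = -1.
(a,b)_13: α=3, u≡6; β=1, v≡5 (mod 13); (6|13)=-1, (5|13)=-1; sign (−1)^0·-1^1·-1^3 = +1.
(a,b)_17: α=-2, u≡7; β=0, v≡10 (mod 17); (7|17)=-1, (10|17)=-1; sign (−1)^0·-1^0·-1^-2 = +1.
(a,b)_11: α=1, u≡5; β=0, v≡6 (mod 11); (5|11)=+1, (6|11)=-1; sign (−1)^0·+1^0·-1^1 = -1.
(a,b)_29: α=2, u≡3; β=0, v≡16 (mod 29); (3|29)=-1, (16|29)=+1; sign (−1)^0·-1^0·+1^2 = +1.
(a,b)_∞: sgn(-5434)=−, sgn(-91)=−, so -1.
(a,b)_2: α=9, β=8; u≡3, v≡5 (mod 8); ε(u)ε(v)=1·0, αω(v)=9·1, βω(u)=8·1; sum ≡ 1  ⇒  -1.
(a,b)_3: α=-12, u≡2; β=-4, v≡2 (mod 3); (2|3)=-1, (2|3)=-1; sign (−1)^0·-1^-4·-1^-12 = +1.
(a,b)_19: α=1, u≡13; β=0, v≡11 (mod 19); (13|19)=-1, (11|19)=+1; sign (−1)^0·-1^0·+1^1 = +1.
(-5434, -91 / ℚ) ramifies at {2, 7, 11, ∞}: a division algebra.

[2, 7, 11, inf]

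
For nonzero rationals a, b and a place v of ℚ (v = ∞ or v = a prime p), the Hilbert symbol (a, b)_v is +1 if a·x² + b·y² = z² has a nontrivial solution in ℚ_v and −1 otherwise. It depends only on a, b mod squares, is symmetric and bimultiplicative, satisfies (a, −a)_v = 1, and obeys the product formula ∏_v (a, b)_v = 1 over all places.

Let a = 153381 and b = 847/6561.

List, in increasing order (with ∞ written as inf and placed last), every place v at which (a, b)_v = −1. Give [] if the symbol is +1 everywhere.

(a, b) ≡ (153381, 7) mod (ℚ^×)²; places V = {2, 3, 7, 11, 29, 41, 43, ∞}.
(a,b)_43: α=1, u≡41; β=0, v≡27 (mod 43); (41|43)=+1, (27|43)=-1; sign (−1)^0·+1^0·-1^1 = -1.
(a,b)_∞: sgn(153381)=+, sgn(7)=+, so +1.
(a,b)_11: α=0, u≡8; β=2, v≡8 (mod 11); (8|11)=-1, (8|11)=-1; sign (−1)^0·-1^2·-1^0 = +1.
(a,b)_2: α=0, β=0; u≡5, v≡7 (mod 8); ε(u)ε(v)=0·1, αω(v)=0·0, βω(u)=0·1; sum ≡ 0  ⇒  +1.
(a,b)_29: α=1, u≡11; β=0, v≡5 (mod 29); (11|29)=-1, (5|29)=+1; sign (−1)^0·-1^0·+1^1 = +1.
(a,b)_7: α=0, u≡4; β=1, v≡1 (mod 7); (4|7)=+1, (1|7)=+1; sign (−1)^0·+1^1·+1^0 = +1.
(a,b)_41: α=1, u≡10; β=0, v≡27 (mod 41); (10|41)=+1, (27|41)=-1; sign (−1)^0·+1^0·-1^1 = -1.
(a,b)_3: α=1, u≡1; β=-8, v≡1 (mod 3); (1|3)=+1, (1|3)=+1; sign (−1)^0·+1^-8·+1^1 = +1.
|Ram(153381, 7)| = 2, even; anisotropic at {41, 43}.

[41, 43]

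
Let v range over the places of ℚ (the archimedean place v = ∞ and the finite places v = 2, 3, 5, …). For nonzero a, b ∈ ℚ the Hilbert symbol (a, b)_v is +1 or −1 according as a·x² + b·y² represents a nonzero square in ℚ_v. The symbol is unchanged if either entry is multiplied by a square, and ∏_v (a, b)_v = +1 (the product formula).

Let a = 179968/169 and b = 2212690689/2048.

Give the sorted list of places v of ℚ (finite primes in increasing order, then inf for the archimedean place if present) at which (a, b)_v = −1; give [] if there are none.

[11, 31]

Mod squares: a ≡ 703, b ≡ 674498. Check v ∈ {∞, 2, 3, 11, 13, 19, 23, 31, 37, 43}.
v=∞: 703 > 0 and 674498 > 0  ⇒  (a,b)_∞ = +1.
v=43: a=43^0·(≡10), b=43^1·(≡3) mod 43; (10|43)=+1, (3|43)=-1; (−1)^{0·1·21}·(+1)^1·(-1)^0 = +1.
v=37: a=37^1·(≡29), b=37^0·(≡3) mod 37; (29|37)=-1, (3|37)=+1; (−1)^{1·0·18}·(-1)^0·(+1)^1 = +1.
v=19: a=19^1·(≡14), b=19^0·(≡11) mod 19; (14|19)=-1, (11|19)=+1; (−1)^{1·0·9}·(-1)^0·(+1)^1 = +1.
v=2: v_2(a)=8, v_2(b)=-11; units ≡ 7, 1 (mod 8); ε·ε+αω+βω = 1·0+8·0+-11·0 ≡ 0  ⇒  (a,b)_2 = +1.
v=3: a=3^0·(≡1), b=3^8·(≡2) mod 3; (1|3)=+1, (2|3)=-1; (−1)^{0·8·1}·(+1)^8·(-1)^0 = +1.
v=31: a=31^0·(≡12), b=31^1·(≡11) mod 31; (12|31)=-1, (11|31)=-1; (−1)^{0·1·15}·(-1)^1·(-1)^0 = -1.
v=13: a=13^-2·(≡9), b=13^0·(≡2) mod 13; (9|13)=+1, (2|13)=-1; (−1)^{-2·0·6}·(+1)^0·(-1)^-2 = +1.
v=11: a=11^0·(≡2), b=11^1·(≡5) mod 11; (2|11)=-1, (5|11)=+1; (−1)^{0·1·5}·(-1)^1·(+1)^0 = -1.
v=23: a=23^0·(≡2), b=23^1·(≡3) mod 23; (2|23)=+1, (3|23)=+1; (−1)^{0·1·11}·(+1)^1·(+1)^0 = +1.
(703, 674498 / ℚ) ramifies at {11, 31}: a division algebra.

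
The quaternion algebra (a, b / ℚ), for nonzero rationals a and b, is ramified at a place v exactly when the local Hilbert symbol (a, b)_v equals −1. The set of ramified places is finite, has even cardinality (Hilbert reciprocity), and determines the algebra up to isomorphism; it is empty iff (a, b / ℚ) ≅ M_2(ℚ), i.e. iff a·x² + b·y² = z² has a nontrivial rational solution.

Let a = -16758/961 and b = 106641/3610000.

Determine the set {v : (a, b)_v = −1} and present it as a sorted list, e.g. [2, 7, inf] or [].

Mod squares: a ≡ -38, b ≡ 41. Check v ∈ {∞, 2, 3, 5, 7, 17, 19, 31, 41}.
v=3: a=3^2·(≡1), b=3^2·(≡2) mod 3; (1|3)=+1, (2|3)=-1; (−1)^{2·2·1}·(+1)^2·(-1)^2 = +1.
v=∞: -38 < 0 and 41 > 0  ⇒  (a,b)_∞ = +1.
v=7: a=7^2·(≡4), b=7^0·(≡5) mod 7; (4|7)=+1, (5|7)=-1; (−1)^{2·0·3}·(+1)^0·(-1)^2 = +1.
v=19: a=19^1·(≡1), b=19^-2·(≡18) mod 19; (1|19)=+1, (18|19)=-1; (−1)^{1·-2·9}·(+1)^-2·(-1)^1 = -1.
v=2: v_2(a)=1, v_2(b)=-4; units ≡ 5, 1 (mod 8); ε·ε+αω+βω = 0·0+1·0+-4·1 ≡ 0  ⇒  (a,b)_2 = +1.
v=41: a=41^0·(≡12), b=41^1·(≡39) mod 41; (12|41)=-1, (39|41)=+1; (−1)^{0·1·20}·(-1)^1·(+1)^0 = -1.
v=31: a=31^-2·(≡13), b=31^0·(≡18) mod 31; (13|31)=-1, (18|31)=+1; (−1)^{-2·0·15}·(-1)^0·(+1)^-2 = +1.
v=5: a=5^0·(≡2), b=5^-4·(≡1) mod 5; (2|5)=-1, (1|5)=+1; (−1)^{0·-4·2}·(-1)^-4·(+1)^0 = +1.
v=17: a=17^0·(≡8), b=17^2·(≡5) mod 17; (8|17)=+1, (5|17)=-1; (−1)^{0·2·8}·(+1)^2·(-1)^0 = +1.
Ram(-38, 41) = {19, 41}; no ℚ_19-point on the conic.

[19, 41]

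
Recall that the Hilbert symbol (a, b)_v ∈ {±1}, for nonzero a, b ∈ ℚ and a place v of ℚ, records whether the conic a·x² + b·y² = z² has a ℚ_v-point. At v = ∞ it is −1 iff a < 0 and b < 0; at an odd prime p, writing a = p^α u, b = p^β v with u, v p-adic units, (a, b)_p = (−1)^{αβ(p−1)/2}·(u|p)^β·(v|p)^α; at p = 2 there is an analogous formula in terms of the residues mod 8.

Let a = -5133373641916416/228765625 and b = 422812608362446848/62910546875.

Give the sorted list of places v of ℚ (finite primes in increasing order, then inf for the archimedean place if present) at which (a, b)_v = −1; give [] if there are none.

[13, 23]

Mod squares: a ≡ -9269, b ≡ 305877. Check v ∈ {∞, 2, 3, 5, 7, 11, 13, 17, 19, 23, 31}.
v=31: a=31^1·(≡13), b=31^1·(≡10) mod 31; (13|31)=-1, (10|31)=+1; (−1)^{1·1·15}·(-1)^1·(+1)^1 = +1.
v=19: a=19^2·(≡15), b=19^0·(≡10) mod 19; (15|19)=-1, (10|19)=-1; (−1)^{2·0·9}·(-1)^0·(-1)^2 = +1.
v=3: a=3^4·(≡1), b=3^1·(≡1) mod 3; (1|3)=+1, (1|3)=+1; (−1)^{4·1·1}·(+1)^1·(+1)^4 = +1.
v=7: a=7^0·(≡5), b=7^2·(≡6) mod 7; (5|7)=-1, (6|7)=-1; (−1)^{0·2·3}·(-1)^2·(-1)^0 = +1.
v=11: a=11^-4·(≡1), b=11^-5·(≡10) mod 11; (1|11)=+1, (10|11)=-1; (−1)^{-4·-5·5}·(+1)^-5·(-1)^-4 = +1.
v=17: a=17^2·(≡8), b=17^2·(≡4) mod 17; (8|17)=+1, (4|17)=+1; (−1)^{2·2·8}·(+1)^2·(+1)^2 = +1.
v=13: a=13^1·(≡2), b=13^1·(≡9) mod 13; (2|13)=-1, (9|13)=+1; (−1)^{1·1·6}·(-1)^1·(+1)^1 = -1.
v=2: v_2(a)=16, v_2(b)=30; units ≡ 3, 5 (mod 8); ε·ε+αω+βω = 1·0+16·1+30·1 ≡ 0  ⇒  (a,b)_2 = +1.
v=∞: -9269 < 0 and 305877 > 0  ⇒  (a,b)_∞ = +1.
v=5: a=5^-6·(≡4), b=5^-8·(≡3) mod 5; (4|5)=+1, (3|5)=-1; (−1)^{-6·-8·2}·(+1)^-8·(-1)^-6 = +1.
v=23: a=23^1·(≡7), b=23^1·(≡17) mod 23; (7|23)=-1, (17|23)=-1; (−1)^{1·1·11}·(-1)^1·(-1)^1 = -1.
(-9269, 305877 / ℚ) ramifies at {13, 23}: a division algebra.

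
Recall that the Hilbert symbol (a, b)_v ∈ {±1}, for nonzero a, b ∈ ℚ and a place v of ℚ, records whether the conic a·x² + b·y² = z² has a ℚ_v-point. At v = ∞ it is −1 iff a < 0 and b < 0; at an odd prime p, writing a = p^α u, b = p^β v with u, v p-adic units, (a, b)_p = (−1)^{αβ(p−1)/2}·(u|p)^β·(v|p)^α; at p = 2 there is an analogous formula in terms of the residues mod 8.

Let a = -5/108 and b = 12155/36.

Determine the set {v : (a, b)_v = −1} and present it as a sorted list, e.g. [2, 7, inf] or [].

(a, b) ≡ (-15, 12155) mod (ℚ^×)²; places V = {2, 3, 5, 11, 13, 17, ∞}.
(a,b)_11: α=0, u≡8; β=1, v≡9 (mod 11); (8|11)=-1, (9|11)=+1; sign (−1)^0·-1^1·+1^0 = -1.
(a,b)_3: α=-3, u≡1; β=-2, v≡2 (mod 3); (1|3)=+1, (2|3)=-1; sign (−1)^0·+1^-2·-1^-3 = -1.
(a,b)_5: α=1, u≡3; β=1, v≡1 (mod 5); (3|5)=-1, (1|5)=+1; sign (−1)^0·-1^1·+1^1 = -1.
(a,b)_2: α=-2, β=-2; u≡1, v≡3 (mod 8); ε(u)ε(v)=0·1, αω(v)=-2·1, βω(u)=-2·0; sum ≡ 0  ⇒  +1.
(a,b)_13: α=0, u≡2; β=1, v≡9 (mod 13); (2|13)=-1, (9|13)=+1; sign (−1)^0·-1^1·+1^0 = -1.
(a,b)_17: α=0, u≡2; β=1, v≡9 (mod 17); (2|17)=+1, (9|17)=+1; sign (−1)^0·+1^1·+1^0 = +1.
(a,b)_∞: sgn(-15)=−, sgn(12155)=+, so +1.
(-15, 12155 / ℚ) ramifies at {3, 5, 11, 13}: a division algebra.

[3, 5, 11, 13]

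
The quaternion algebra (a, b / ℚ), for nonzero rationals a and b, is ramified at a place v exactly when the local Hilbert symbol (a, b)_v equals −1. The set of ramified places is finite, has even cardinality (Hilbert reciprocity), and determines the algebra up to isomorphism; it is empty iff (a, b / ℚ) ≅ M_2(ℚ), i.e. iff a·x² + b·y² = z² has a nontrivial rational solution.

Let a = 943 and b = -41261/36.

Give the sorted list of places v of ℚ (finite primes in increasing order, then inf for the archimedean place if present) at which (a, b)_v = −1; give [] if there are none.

(a, b) ≡ (943, -341) mod (ℚ^×)²; places V = {2, 3, 11, 23, 31, 41, ∞}.
(a,b)_∞: sgn(943)=+, sgn(-341)=−, so +1.
(a,b)_2: α=0, β=-2; u≡7, v≡3 (mod 8); ε(u)ε(v)=1·1, αω(v)=0·1, βω(u)=-2·0; sum ≡ 1  ⇒  -1.
(a,b)_23: α=1, u≡18; β=0, v≡16 (mod 23); (18|23)=+1, (16|23)=+1; sign (−1)^0·+1^0·+1^1 = +1.
(a,b)_41: α=1, u≡23; β=0, v≡3 (mod 41); (23|41)=+1, (3|41)=-1; sign (−1)^0·+1^0·-1^1 = -1.
(a,b)_3: α=0, u≡1; β=-2, v≡1 (mod 3); (1|3)=+1, (1|3)=+1; sign (−1)^0·+1^-2·+1^0 = +1.
(a,b)_11: α=0, u≡8; β=3, v≡8 (mod 11); (8|11)=-1, (8|11)=-1; sign (−1)^0·-1^3·-1^0 = -1.
(a,b)_31: α=0, u≡13; β=1, v≡19 (mod 31); (13|31)=-1, (19|31)=+1; sign (−1)^0·-1^1·+1^0 = -1.
Ram(943, -341) = {2, 11, 31, 41}; no ℚ_2-point on the conic.

[2, 11, 31, 41]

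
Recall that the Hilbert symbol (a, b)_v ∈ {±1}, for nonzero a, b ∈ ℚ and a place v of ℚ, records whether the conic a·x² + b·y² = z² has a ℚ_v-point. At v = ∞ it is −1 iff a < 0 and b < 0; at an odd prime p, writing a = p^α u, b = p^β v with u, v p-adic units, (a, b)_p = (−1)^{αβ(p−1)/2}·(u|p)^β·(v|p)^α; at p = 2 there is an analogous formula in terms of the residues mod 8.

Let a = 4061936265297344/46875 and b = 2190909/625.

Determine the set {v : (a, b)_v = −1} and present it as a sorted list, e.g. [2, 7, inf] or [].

[]

(a, b) ≡ (357, 21) mod (ℚ^×)²; places V = {2, 3, 5, 7, 17, 19, ∞}.
(a,b)_5: α=-6, u≡3; β=-4, v≡4 (mod 5); (3|5)=-1, (4|5)=+1; sign (−1)^0·-1^-4·+1^-6 = +1.
(a,b)_2: α=6, β=0; u≡5, v≡5 (mod 8); ε(u)ε(v)=0·0, αω(v)=6·1, βω(u)=0·1; sum ≡ 0  ⇒  +1.
(a,b)_17: α=5, u≡2; β=2, v≡13 (mod 17); (2|17)=+1, (13|17)=+1; sign (−1)^0·+1^2·+1^5 = +1.
(a,b)_∞: sgn(357)=+, sgn(21)=+, so +1.
(a,b)_7: α=3, u≡1; β=1, v≡5 (mod 7); (1|7)=+1, (5|7)=-1; sign (−1)^1·+1^1·-1^3 = +1.
(a,b)_19: α=4, u≡2; β=2, v≡15 (mod 19); (2|19)=-1, (15|19)=-1; sign (−1)^0·-1^2·-1^4 = +1.
(a,b)_3: α=-1, u≡2; β=1, v≡1 (mod 3); (2|3)=-1, (1|3)=+1; sign (−1)^1·-1^1·+1^-1 = +1.
Every local symbol is +1, so the conic 357·x² + 21·y² = z² has ℚ_v-points for all v and hence a ℚ-point; (a, b / ℚ) ≅ M_2(ℚ).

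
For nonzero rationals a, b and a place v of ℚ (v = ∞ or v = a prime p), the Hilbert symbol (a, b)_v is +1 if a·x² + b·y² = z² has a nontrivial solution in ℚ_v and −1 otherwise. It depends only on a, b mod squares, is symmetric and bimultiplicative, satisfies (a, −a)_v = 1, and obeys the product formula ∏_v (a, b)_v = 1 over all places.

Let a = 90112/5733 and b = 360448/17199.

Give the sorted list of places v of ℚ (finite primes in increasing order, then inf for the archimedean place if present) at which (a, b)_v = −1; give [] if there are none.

[2, 11]

Mod squares: a ≡ 286, b ≡ 858. Check v ∈ {∞, 2, 3, 7, 11, 13}.
v=7: a=7^-2·(≡3), b=7^-2·(≡4) mod 7; (3|7)=-1, (4|7)=+1; (−1)^{-2·-2·3}·(-1)^-2·(+1)^-2 = +1.
v=3: a=3^-2·(≡1), b=3^-3·(≡1) mod 3; (1|3)=+1, (1|3)=+1; (−1)^{-2·-3·1}·(+1)^-3·(+1)^-2 = +1.
v=11: a=11^1·(≡4), b=11^1·(≡9) mod 11; (4|11)=+1, (9|11)=+1; (−1)^{1·1·5}·(+1)^1·(+1)^1 = -1.
v=2: v_2(a)=13, v_2(b)=15; units ≡ 7, 5 (mod 8); ε·ε+αω+βω = 1·0+13·1+15·0 ≡ 1  ⇒  (a,b)_2 = -1.
v=13: a=13^-1·(≡4), b=13^-1·(≡1) mod 13; (4|13)=+1, (1|13)=+1; (−1)^{-1·-1·6}·(+1)^-1·(+1)^-1 = +1.
v=∞: 286 > 0 and 858 > 0  ⇒  (a,b)_∞ = +1.
Ram(286, 858) = {2, 11}; no ℚ_2-point on the conic.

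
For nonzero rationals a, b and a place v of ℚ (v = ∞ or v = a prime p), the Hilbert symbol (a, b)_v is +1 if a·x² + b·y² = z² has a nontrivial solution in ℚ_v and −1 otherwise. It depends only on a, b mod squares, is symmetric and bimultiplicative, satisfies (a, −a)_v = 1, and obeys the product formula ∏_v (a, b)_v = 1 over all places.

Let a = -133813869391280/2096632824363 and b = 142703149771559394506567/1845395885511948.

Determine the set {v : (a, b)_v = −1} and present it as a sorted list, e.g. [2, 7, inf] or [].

[23, 29]

Mod squares: a ≡ -130065, b ≡ 69. Check v ∈ {∞, 2, 3, 5, 7, 11, 13, 17, 19, 23, 29, 43, 47}.
v=43: a=43^2·(≡6), b=43^4·(≡42) mod 43; (6|43)=+1, (42|43)=-1; (−1)^{2·4·21}·(+1)^4·(-1)^2 = +1.
v=29: a=29^1·(≡12), b=29^2·(≡15) mod 29; (12|29)=-1, (15|29)=-1; (−1)^{1·2·14}·(-1)^2·(-1)^1 = -1.
v=13: a=13^1·(≡5), b=13^2·(≡12) mod 13; (5|13)=-1, (12|13)=+1; (−1)^{1·2·6}·(-1)^2·(+1)^1 = +1.
v=17: a=17^2·(≡9), b=17^6·(≡1) mod 17; (9|17)=+1, (1|17)=+1; (−1)^{2·6·8}·(+1)^6·(+1)^2 = +1.
v=∞: -130065 < 0 and 69 > 0  ⇒  (a,b)_∞ = +1.
v=23: a=23^1·(≡18), b=23^3·(≡4) mod 23; (18|23)=+1, (4|23)=+1; (−1)^{1·3·11}·(+1)^3·(+1)^1 = -1.
v=19: a=19^2·(≡6), b=19^0·(≡8) mod 19; (6|19)=+1, (8|19)=-1; (−1)^{2·0·9}·(+1)^0·(-1)^2 = +1.
v=7: a=7^-4·(≡4), b=7^-2·(≡3) mod 7; (4|7)=+1, (3|7)=-1; (−1)^{-4·-2·3}·(+1)^-2·(-1)^-4 = +1.
v=2: v_2(a)=4, v_2(b)=-2; units ≡ 7, 5 (mod 8); ε·ε+αω+βω = 1·0+4·1+-2·0 ≡ 0  ⇒  (a,b)_2 = +1.
v=11: a=11^-4·(≡7), b=11^-12·(≡9) mod 11; (7|11)=-1, (9|11)=+1; (−1)^{-4·-12·5}·(-1)^-12·(+1)^-4 = +1.
v=47: a=47^-2·(≡35), b=47^0·(≡23) mod 47; (35|47)=-1, (23|47)=-1; (−1)^{-2·0·23}·(-1)^0·(-1)^-2 = +1.
v=3: a=3^-3·(≡1), b=3^-1·(≡2) mod 3; (1|3)=+1, (2|3)=-1; (−1)^{-3·-1·1}·(+1)^-1·(-1)^-3 = +1.
v=5: a=5^1·(≡3), b=5^0·(≡4) mod 5; (3|5)=-1, (4|5)=+1; (−1)^{1·0·2}·(-1)^0·(+1)^1 = +1.
|Ram(-130065, 69)| = 2, even; anisotropic at {23, 29}.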